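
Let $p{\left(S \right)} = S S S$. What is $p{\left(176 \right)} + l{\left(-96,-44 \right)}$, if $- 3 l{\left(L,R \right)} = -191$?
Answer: $\frac{16355519}{3} \approx 5.4518 \cdot 10^{6}$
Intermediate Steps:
$l{\left(L,R \right)} = \frac{191}{3}$ ($l{\left(L,R \right)} = \left(- \frac{1}{3}\right) \left(-191\right) = \frac{191}{3}$)
$p{\left(S \right)} = S^{3}$ ($p{\left(S \right)} = S^{2} S = S^{3}$)
$p{\left(176 \right)} + l{\left(-96,-44 \right)} = 176^{3} + \frac{191}{3} = 5451776 + \frac{191}{3} = \frac{16355519}{3}$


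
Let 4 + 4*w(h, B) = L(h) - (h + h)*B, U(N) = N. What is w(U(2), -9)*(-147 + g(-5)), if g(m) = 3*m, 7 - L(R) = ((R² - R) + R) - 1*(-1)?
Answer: -1377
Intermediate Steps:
L(R) = 6 - R² (L(R) = 7 - (((R² - R) + R) - 1*(-1)) = 7 - (R² + 1) = 7 - (1 + R²) = 7 + (-1 - R²) = 6 - R²)
w(h, B) = ½ - h²/4 - B*h/2 (w(h, B) = -1 + ((6 - h²) - (h + h)*B)/4 = -1 + ((6 - h²) - 2*h*B)/4 = -1 + ((6 - h²) - 2*B*h)/4 = -1 + (6 - h² - 2*B*h)/4 = -1 + (3/2 - h²/4 - B*h/2) = ½ - h²/4 - B*h/2)
w(U(2), -9)*(-147 + g(-5)) = (½ - ¼*2² - ½*(-9)*2)*(-147 + 3*(-5)) = (½ - ¼*4 + 9)*(-147 - 15) = (½ - 1 + 9)*(-162) = (17/2)*(-162) = -1377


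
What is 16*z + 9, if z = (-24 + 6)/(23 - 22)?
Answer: -279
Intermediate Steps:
z = -18 (z = -18/1 = -18*1 = -18)
16*z + 9 = 16*(-18) + 9 = -288 + 9 = -279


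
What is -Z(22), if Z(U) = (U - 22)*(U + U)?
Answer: 0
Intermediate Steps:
Z(U) = 2*U*(-22 + U) (Z(U) = (-22 + U)*(2*U) = 2*U*(-22 + U))
-Z(22) = -2*22*(-22 + 22) = -2*22*0 = -1*0 = 0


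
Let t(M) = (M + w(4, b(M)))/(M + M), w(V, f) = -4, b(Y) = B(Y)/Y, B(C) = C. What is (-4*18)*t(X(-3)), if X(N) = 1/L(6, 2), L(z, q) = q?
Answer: 252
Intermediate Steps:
b(Y) = 1 (b(Y) = Y/Y = 1)
X(N) = ½ (X(N) = 1/2 = ½)
t(M) = (-4 + M)/(2*M) (t(M) = (M - 4)/(M + M) = (-4 + M)/((2*M)) = (-4 + M)*(1/(2*M)) = (-4 + M)/(2*M))
(-4*18)*t(X(-3)) = (-4*18)*((-4 + ½)/(2*(½))) = -36*2*(-7)/2 = -72*(-7/2) = 252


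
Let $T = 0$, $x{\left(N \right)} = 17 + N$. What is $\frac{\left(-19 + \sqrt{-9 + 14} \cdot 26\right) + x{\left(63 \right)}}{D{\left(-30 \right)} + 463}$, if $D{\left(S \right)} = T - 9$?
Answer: $\frac{61}{454} + \frac{13 \sqrt{5}}{227} \approx 0.26242$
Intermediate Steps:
$D{\left(S \right)} = -9$ ($D{\left(S \right)} = 0 - 9 = -9$)
$\frac{\left(-19 + \sqrt{-9 + 14} \cdot 26\right) + x{\left(63 \right)}}{D{\left(-30 \right)} + 463} = \frac{\left(-19 + \sqrt{-9 + 14} \cdot 26\right) + \left(17 + 63\right)}{-9 + 463} = \frac{\left(-19 + \sqrt{5} \cdot 26\right) + 80}{454} = \left(\left(-19 + 26 \sqrt{5}\right) + 80\right) \frac{1}{454} = \left(61 + 26 \sqrt{5}\right) \frac{1}{454} = \frac{61}{454} + \frac{13 \sqrt{5}}{227}$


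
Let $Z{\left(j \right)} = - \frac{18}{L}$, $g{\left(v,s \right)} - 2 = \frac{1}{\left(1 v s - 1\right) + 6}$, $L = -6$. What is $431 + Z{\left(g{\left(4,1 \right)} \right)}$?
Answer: $434$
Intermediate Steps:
$g{\left(v,s \right)} = 2 + \frac{1}{5 + s v}$ ($g{\left(v,s \right)} = 2 + \frac{1}{\left(1 v s - 1\right) + 6} = 2 + \frac{1}{\left(v s - 1\right) + 6} = 2 + \frac{1}{\left(s v - 1\right) + 6} = 2 + \frac{1}{\left(-1 + s v\right) + 6} = 2 + \frac{1}{5 + s v}$)
$Z{\left(j \right)} = 3$ ($Z{\left(j \right)} = - \frac{18}{-6} = \left(-18\right) \left(- \frac{1}{6}\right) = 3$)
$431 + Z{\left(g{\left(4,1 \right)} \right)} = 431 + 3 = 434$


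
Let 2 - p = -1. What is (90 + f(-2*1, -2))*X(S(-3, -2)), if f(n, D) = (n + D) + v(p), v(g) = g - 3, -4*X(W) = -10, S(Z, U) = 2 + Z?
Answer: 215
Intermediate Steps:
p = 3 (p = 2 - 1*(-1) = 2 + 1 = 3)
X(W) = 5/2 (X(W) = -1/4*(-10) = 5/2)
v(g) = -3 + g
f(n, D) = D + n (f(n, D) = (n + D) + (-3 + 3) = (D + n) + 0 = D + n)
(90 + f(-2*1, -2))*X(S(-3, -2)) = (90 + (-2 - 2*1))*(5/2) = (90 + (-2 - 2))*(5/2) = (90 - 4)*(5/2) = 86*(5/2) = 215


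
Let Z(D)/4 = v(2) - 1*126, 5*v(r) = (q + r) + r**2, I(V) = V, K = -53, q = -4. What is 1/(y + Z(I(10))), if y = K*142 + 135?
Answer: -5/39467 ≈ -0.00012669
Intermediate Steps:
y = -7391 (y = -53*142 + 135 = -7526 + 135 = -7391)
v(r) = -4/5 + r/5 + r**2/5 (v(r) = ((-4 + r) + r**2)/5 = (-4 + r + r**2)/5 = -4/5 + r/5 + r**2/5)
Z(D) = -2512/5 (Z(D) = 4*((-4/5 + (1/5)*2 + (1/5)*2**2) - 1*126) = 4*((-4/5 + 2/5 + (1/5)*4) - 126) = 4*((-4/5 + 2/5 + 4/5) - 126) = 4*(2/5 - 126) = 4*(-628/5) = -2512/5)
1/(y + Z(I(10))) = 1/(-7391 - 2512/5) = 1/(-39467/5) = -5/39467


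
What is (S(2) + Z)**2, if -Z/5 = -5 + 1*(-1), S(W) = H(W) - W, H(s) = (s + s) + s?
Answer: 1156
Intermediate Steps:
H(s) = 3*s (H(s) = 2*s + s = 3*s)
S(W) = 2*W (S(W) = 3*W - W = 2*W)
Z = 30 (Z = -5*(-5 + 1*(-1)) = -5*(-5 - 1) = -5*(-6) = 30)
(S(2) + Z)**2 = (2*2 + 30)**2 = (4 + 30)**2 = 34**2 = 1156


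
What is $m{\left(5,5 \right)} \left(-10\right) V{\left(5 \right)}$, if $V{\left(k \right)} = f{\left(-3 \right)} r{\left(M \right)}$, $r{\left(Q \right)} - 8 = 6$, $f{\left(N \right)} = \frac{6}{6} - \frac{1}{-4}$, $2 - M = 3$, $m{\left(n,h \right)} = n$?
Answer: $-875$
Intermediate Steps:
$M = -1$ ($M = 2 - 3 = -1$)
$f{\left(N \right)} = \frac{5}{4}$ ($f{\left(N \right)} = 6 \cdot \frac{1}{6} - - \frac{1}{4} = 1 + \frac{1}{4} = \frac{5}{4}$)
$r{\left(Q \right)} = 14$ ($r{\left(Q \right)} = 8 + 6 = 14$)
$V{\left(k \right)} = \frac{35}{2}$ ($V{\left(k \right)} = \frac{5}{4} \cdot 14 = \frac{35}{2}$)
$m{\left(5,5 \right)} \left(-10\right) V{\left(5 \right)} = 5 \left(-10\right) \frac{35}{2} = \left(-50\right) \frac{35}{2} = -875$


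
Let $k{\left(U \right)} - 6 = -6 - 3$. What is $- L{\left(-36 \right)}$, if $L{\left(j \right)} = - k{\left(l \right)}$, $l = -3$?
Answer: $-3$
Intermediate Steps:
$k{\left(U \right)} = -3$ ($k{\left(U \right)} = 6 - 9 = -3$)
$L{\left(j \right)} = 3$ ($L{\left(j \right)} = \left(-1\right) \left(-3\right) = 3$)
$- L{\left(-36 \right)} = \left(-1\right) 3 = -3$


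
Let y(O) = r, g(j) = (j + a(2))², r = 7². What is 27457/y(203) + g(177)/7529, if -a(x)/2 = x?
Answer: 208190274/368921 ≈ 564.32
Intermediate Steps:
a(x) = -2*x
r = 49
g(j) = (-4 + j)² (g(j) = (j - 2*2)² = (j - 4)² = (-4 + j)²)
y(O) = 49
27457/y(203) + g(177)/7529 = 27457/49 + (-4 + 177)²/7529 = 27457*(1/49) + 173²*(1/7529) = 27457/49 + 29929*(1/7529) = 27457/49 + 29929/7529 = 208190274/368921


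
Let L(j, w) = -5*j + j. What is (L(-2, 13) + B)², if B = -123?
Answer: 13225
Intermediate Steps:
L(j, w) = -4*j
(L(-2, 13) + B)² = (-4*(-2) - 123)² = (8 - 123)² = (-115)² = 13225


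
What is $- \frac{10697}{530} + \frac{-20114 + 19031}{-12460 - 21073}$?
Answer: $- \frac{358128511}{17772490} \approx -20.151$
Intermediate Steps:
$- \frac{10697}{530} + \frac{-20114 + 19031}{-12460 - 21073} = \left(-10697\right) \frac{1}{530} - \frac{1083}{-33533} = - \frac{10697}{530} - - \frac{1083}{33533} = - \frac{10697}{530} + \frac{1083}{33533} = - \frac{358128511}{17772490}$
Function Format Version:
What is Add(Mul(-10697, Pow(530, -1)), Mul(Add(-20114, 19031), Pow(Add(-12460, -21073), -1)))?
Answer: Rational(-358128511, 17772490) ≈ -20.151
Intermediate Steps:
Add(Mul(-10697, Pow(530, -1)), Mul(Add(-20114, 19031), Pow(Add(-12460, -21073), -1))) = Add(Mul(-10697, Rational(1, 530)), Mul(-1083, Pow(-33533, -1))) = Add(Rational(-10697, 530), Mul(-1083, Rational(-1, 33533))) = Add(Rational(-10697, 530), Rational(1083, 33533)) = Rational(-358128511, 17772490)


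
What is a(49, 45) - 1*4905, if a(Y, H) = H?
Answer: -4860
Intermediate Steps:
a(49, 45) - 1*4905 = 45 - 1*4905 = 45 - 4905 = -4860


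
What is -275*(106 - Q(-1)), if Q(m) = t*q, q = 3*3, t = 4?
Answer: -19250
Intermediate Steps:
q = 9
Q(m) = 36 (Q(m) = 4*9 = 36)
-275*(106 - Q(-1)) = -275*(106 - 1*36) = -275*(106 - 36) = -275*70 = -19250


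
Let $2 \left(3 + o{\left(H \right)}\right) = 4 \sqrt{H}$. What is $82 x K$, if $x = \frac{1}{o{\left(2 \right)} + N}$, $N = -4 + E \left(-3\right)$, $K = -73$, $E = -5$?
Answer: $- \frac{5986}{7} + \frac{2993 \sqrt{2}}{14} \approx -552.8$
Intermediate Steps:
$N = 11$ ($N = -4 - -15 = -4 + 15 = 11$)
$o{\left(H \right)} = -3 + 2 \sqrt{H}$ ($o{\left(H \right)} = -3 + \frac{4 \sqrt{H}}{2} = -3 + 2 \sqrt{H}$)
$x = \frac{1}{8 + 2 \sqrt{2}}$ ($x = \frac{1}{\left(-3 + 2 \sqrt{2}\right) + 11} = \frac{1}{8 + 2 \sqrt{2}} \approx 0.09235$)
$82 x K = 82 \left(\frac{1}{7} - \frac{\sqrt{2}}{28}\right) \left(-73\right) = \left(\frac{82}{7} - \frac{41 \sqrt{2}}{14}\right) \left(-73\right) = - \frac{5986}{7} + \frac{2993 \sqrt{2}}{14}$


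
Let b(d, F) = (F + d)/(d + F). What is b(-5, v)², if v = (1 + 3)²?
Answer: 1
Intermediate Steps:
v = 16 (v = 4² = 16)
b(d, F) = 1 (b(d, F) = (F + d)/(F + d) = 1)
b(-5, v)² = 1² = 1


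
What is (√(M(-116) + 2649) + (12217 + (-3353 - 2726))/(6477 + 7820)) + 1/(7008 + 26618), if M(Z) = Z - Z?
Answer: 12141805/28279466 + √2649 ≈ 51.898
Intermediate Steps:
M(Z) = 0
(√(M(-116) + 2649) + (12217 + (-3353 - 2726))/(6477 + 7820)) + 1/(7008 + 26618) = (√(0 + 2649) + (12217 + (-3353 - 2726))/(6477 + 7820)) + 1/(7008 + 26618) = (√2649 + (12217 - 6079)/14297) + 1/33626 = (√2649 + 6138*(1/14297)) + 1/33626 = (√2649 + 6138/14297) + 1/33626 = (6138/14297 + √2649) + 1/33626 = 12141805/28279466 + √2649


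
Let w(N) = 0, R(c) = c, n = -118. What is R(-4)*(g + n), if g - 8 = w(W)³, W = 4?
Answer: 440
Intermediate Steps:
g = 8 (g = 8 + 0³ = 8 + 0 = 8)
R(-4)*(g + n) = -4*(8 - 118) = -4*(-110) = 440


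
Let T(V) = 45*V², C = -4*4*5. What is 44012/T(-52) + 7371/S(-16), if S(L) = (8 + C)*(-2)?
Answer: 6272507/121680 ≈ 51.549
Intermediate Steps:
C = -80 (C = -16*5 = -80)
S(L) = 144 (S(L) = (8 - 80)*(-2) = -72*(-2) = 144)
44012/T(-52) + 7371/S(-16) = 44012/((45*(-52)²)) + 7371/144 = 44012/((45*2704)) + 7371*(1/144) = 44012/121680 + 819/16 = 44012*(1/121680) + 819/16 = 11003/30420 + 819/16 = 6272507/121680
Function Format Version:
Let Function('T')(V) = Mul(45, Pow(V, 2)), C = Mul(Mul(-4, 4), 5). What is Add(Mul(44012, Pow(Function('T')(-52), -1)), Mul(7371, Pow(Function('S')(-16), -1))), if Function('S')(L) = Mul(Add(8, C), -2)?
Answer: Rational(6272507, 121680) ≈ 51.549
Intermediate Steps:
C = -80 (C = Mul(-16, 5) = -80)
Function('S')(L) = 144 (Function('S')(L) = Mul(Add(8, -80), -2) = Mul(-72, -2) = 144)
Add(Mul(44012, Pow(Function('T')(-52), -1)), Mul(7371, Pow(Function('S')(-16), -1))) = Add(Mul(44012, Pow(Mul(45, Pow(-52, 2)), -1)), Mul(7371, Pow(144, -1))) = Add(Mul(44012, Pow(Mul(45, 2704), -1)), Mul(7371, Rational(1, 144))) = Add(Mul(44012, Pow(121680, -1)), Rational(819, 16)) = Add(Mul(44012, Rational(1, 121680)), Rational(819, 16)) = Add(Rational(11003, 30420), Rational(819, 16)) = Rational(6272507, 121680)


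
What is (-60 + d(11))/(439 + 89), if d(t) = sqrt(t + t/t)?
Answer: -5/44 + sqrt(3)/264 ≈ -0.10708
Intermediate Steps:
d(t) = sqrt(1 + t) (d(t) = sqrt(t + 1) = sqrt(1 + t))
(-60 + d(11))/(439 + 89) = (-60 + sqrt(1 + 11))/(439 + 89) = (-60 + sqrt(12))/528 = (-60 + 2*sqrt(3))*(1/528) = -5/44 + sqrt(3)/264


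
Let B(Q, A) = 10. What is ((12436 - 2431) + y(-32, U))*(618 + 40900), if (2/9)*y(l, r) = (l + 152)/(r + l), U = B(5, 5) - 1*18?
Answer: 414827097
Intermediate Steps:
U = -8 (U = 10 - 1*18 = 10 - 18 = -8)
y(l, r) = 9*(152 + l)/(2*(l + r)) (y(l, r) = 9*((l + 152)/(r + l))/2 = 9*((152 + l)/(l + r))/2 = 9*(152 + l)/(2*(l + r)))
((12436 - 2431) + y(-32, U))*(618 + 40900) = ((12436 - 2431) + (684 + (9/2)*(-32))/(-32 - 8))*(618 + 40900) = (10005 + (684 - 144)/(-40))*41518 = (10005 - 1/40*540)*41518 = (10005 - 27/2)*41518 = (19983/2)*41518 = 414827097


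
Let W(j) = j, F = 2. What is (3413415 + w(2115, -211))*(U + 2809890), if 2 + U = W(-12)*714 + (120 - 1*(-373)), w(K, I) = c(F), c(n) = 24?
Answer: 9563817764907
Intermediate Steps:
w(K, I) = 24
U = -8077 (U = -2 + (-12*714 + (120 - 1*(-373))) = -2 + (-8568 + (120 + 373)) = -2 + (-8568 + 493) = -2 - 8075 = -8077)
(3413415 + w(2115, -211))*(U + 2809890) = (3413415 + 24)*(-8077 + 2809890) = 3413439*2801813 = 9563817764907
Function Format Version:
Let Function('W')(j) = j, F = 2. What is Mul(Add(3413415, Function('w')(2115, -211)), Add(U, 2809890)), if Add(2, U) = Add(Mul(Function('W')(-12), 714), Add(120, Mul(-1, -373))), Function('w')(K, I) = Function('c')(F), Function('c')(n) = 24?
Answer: 9563817764907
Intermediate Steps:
Function('w')(K, I) = 24
U = -8077 (U = Add(-2, Add(Mul(-12, 714), Add(120, Mul(-1, -373)))) = Add(-2, Add(-8568, Add(120, 373))) = Add(-2, Add(-8568, 493)) = Add(-2, -8075) = -8077)
Mul(Add(3413415, Function('w')(2115, -211)), Add(U, 2809890)) = Mul(Add(3413415, 24), Add(-8077, 2809890)) = Mul(3413439, 2801813) = 9563817764907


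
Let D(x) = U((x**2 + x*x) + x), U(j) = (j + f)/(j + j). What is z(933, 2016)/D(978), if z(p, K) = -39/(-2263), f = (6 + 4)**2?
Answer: 74643894/2165743049 ≈ 0.034466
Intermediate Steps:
f = 100 (f = 10**2 = 100)
U(j) = (100 + j)/(2*j) (U(j) = (j + 100)/(j + j) = (100 + j)/((2*j)) = (100 + j)*(1/(2*j)) = (100 + j)/(2*j))
z(p, K) = 39/2263 (z(p, K) = -39*(-1/2263) = 39/2263)
D(x) = (100 + x + 2*x**2)/(2*(x + 2*x**2)) (D(x) = (100 + ((x**2 + x*x) + x))/(2*((x**2 + x*x) + x)) = (100 + ((x**2 + x**2) + x))/(2*((x**2 + x**2) + x)) = (100 + (2*x**2 + x))/(2*(2*x**2 + x)) = (100 + (x + 2*x**2))/(2*(x + 2*x**2)) = (100 + x + 2*x**2)/(2*(x + 2*x**2)))
z(933, 2016)/D(978) = 39/(2263*(((1/2)*(100 + 978*(1 + 2*978))/(978*(1 + 2*978))))) = 39/(2263*(((1/2)*(1/978)*(100 + 978*(1 + 1956))/(1 + 1956)))) = 39/(2263*(((1/2)*(1/978)*(100 + 978*1957)/1957))) = 39/(2263*(((1/2)*(1/978)*(1/1957)*(100 + 1913946)))) = 39/(2263*(((1/2)*(1/978)*(1/1957)*1914046))) = 39/(2263*(957023/1913946)) = (39/2263)*(1913946/957023) = 74643894/2165743049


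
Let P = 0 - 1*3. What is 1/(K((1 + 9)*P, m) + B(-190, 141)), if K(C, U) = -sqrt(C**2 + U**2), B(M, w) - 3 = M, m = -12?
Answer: -187/33925 + 6*sqrt(29)/33925 ≈ -0.0045597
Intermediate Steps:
B(M, w) = 3 + M
P = -3 (P = 0 - 3 = -3)
1/(K((1 + 9)*P, m) + B(-190, 141)) = 1/(-sqrt(((1 + 9)*(-3))**2 + (-12)**2) + (3 - 190)) = 1/(-sqrt((10*(-3))**2 + 144) - 187) = 1/(-sqrt((-30)**2 + 144) - 187) = 1/(-sqrt(900 + 144) - 187) = 1/(-sqrt(1044) - 187) = 1/(-6*sqrt(29) - 187) = 1/(-187 - 6*sqrt(29))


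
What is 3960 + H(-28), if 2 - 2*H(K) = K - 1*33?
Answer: 7983/2 ≈ 3991.5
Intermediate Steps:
H(K) = 35/2 - K/2 (H(K) = 1 - (K - 1*33)/2 = 1 - (K - 33)/2 = 1 - (-33 + K)/2 = 1 + (33/2 - K/2) = 35/2 - K/2)
3960 + H(-28) = 3960 + (35/2 - ½*(-28)) = 3960 + (35/2 + 14) = 3960 + 63/2 = 7983/2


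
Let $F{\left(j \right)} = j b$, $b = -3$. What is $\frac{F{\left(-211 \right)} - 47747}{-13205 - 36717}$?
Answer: $\frac{23557}{24961} \approx 0.94375$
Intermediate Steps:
$F{\left(j \right)} = - 3 j$ ($F{\left(j \right)} = j \left(-3\right) = - 3 j$)
$\frac{F{\left(-211 \right)} - 47747}{-13205 - 36717} = \frac{\left(-3\right) \left(-211\right) - 47747}{-13205 - 36717} = \frac{633 - 47747}{-49922} = \left(-47114\right) \left(- \frac{1}{49922}\right) = \frac{23557}{24961}$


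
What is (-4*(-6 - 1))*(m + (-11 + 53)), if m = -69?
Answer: -756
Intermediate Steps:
(-4*(-6 - 1))*(m + (-11 + 53)) = (-4*(-6 - 1))*(-69 + (-11 + 53)) = (-4*(-7))*(-69 + 42) = 28*(-27) = -756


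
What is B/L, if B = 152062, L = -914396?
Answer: -76031/457198 ≈ -0.16630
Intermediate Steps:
B/L = 152062/(-914396) = 152062*(-1/914396) = -76031/457198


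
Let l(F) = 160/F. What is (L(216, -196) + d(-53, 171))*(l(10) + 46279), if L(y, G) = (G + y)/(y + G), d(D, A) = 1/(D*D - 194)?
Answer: 24221544/523 ≈ 46313.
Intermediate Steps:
d(D, A) = 1/(-194 + D²) (d(D, A) = 1/(D² - 194) = 1/(-194 + D²))
L(y, G) = 1 (L(y, G) = (G + y)/(G + y) = 1)
(L(216, -196) + d(-53, 171))*(l(10) + 46279) = (1 + 1/(-194 + (-53)²))*(160/10 + 46279) = (1 + 1/(-194 + 2809))*(160*(⅒) + 46279) = (1 + 1/2615)*(16 + 46279) = (1 + 1/2615)*46295 = (2616/2615)*46295 = 24221544/523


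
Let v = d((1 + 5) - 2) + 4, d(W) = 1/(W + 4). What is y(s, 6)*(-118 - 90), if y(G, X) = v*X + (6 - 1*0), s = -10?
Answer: -6396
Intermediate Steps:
d(W) = 1/(4 + W)
v = 33/8 (v = 1/(4 + ((1 + 5) - 2)) + 4 = 1/(4 + (6 - 2)) + 4 = 1/(4 + 4) + 4 = 1/8 + 4 = 33/8 ≈ 4.1250)
y(G, X) = 6 + 33*X/8 (y(G, X) = 33*X/8 + (6 - 1*0) = 33*X/8 + (6 + 0) = 33*X/8 + 6 = 6 + 33*X/8)
y(s, 6)*(-118 - 90) = (6 + (33/8)*6)*(-118 - 90) = (6 + 99/4)*(-208) = (123/4)*(-208) = -6396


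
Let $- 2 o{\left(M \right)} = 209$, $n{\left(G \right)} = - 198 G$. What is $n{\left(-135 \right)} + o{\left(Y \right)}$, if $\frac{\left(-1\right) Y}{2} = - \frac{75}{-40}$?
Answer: $\frac{53251}{2} \approx 26626.0$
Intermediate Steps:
$Y = - \frac{15}{4}$ ($Y = - 2 \left(- \frac{75}{-40}\right) = - 2 \left(\left(-75\right) \left(- \frac{1}{40}\right)\right) = \left(-2\right) \frac{15}{8} = - \frac{15}{4} \approx -3.75$)
$o{\left(M \right)} = - \frac{209}{2}$ ($o{\left(M \right)} = \left(- \frac{1}{2}\right) 209 = - \frac{209}{2}$)
$n{\left(-135 \right)} + o{\left(Y \right)} = \left(-198\right) \left(-135\right) - \frac{209}{2} = 26730 - \frac{209}{2} = \frac{53251}{2}$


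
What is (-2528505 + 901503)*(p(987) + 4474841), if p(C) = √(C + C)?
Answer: -7280575256682 - 1627002*√1974 ≈ -7.2806e+12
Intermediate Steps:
p(C) = √2*√C (p(C) = √(2*C) = √2*√C)
(-2528505 + 901503)*(p(987) + 4474841) = (-2528505 + 901503)*(√2*√987 + 4474841) = -1627002*(√1974 + 4474841) = -1627002*(4474841 + √1974) = -7280575256682 - 1627002*√1974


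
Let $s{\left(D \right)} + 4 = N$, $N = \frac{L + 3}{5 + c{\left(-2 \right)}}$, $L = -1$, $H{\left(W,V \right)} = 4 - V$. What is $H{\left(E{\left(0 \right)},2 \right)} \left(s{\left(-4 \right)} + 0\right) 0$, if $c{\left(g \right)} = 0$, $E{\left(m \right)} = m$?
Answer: $0$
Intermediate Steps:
$N = \frac{2}{5}$ ($N = \frac{-1 + 3}{5 + 0} = \frac{2}{5} \approx 0.4$)
$s{\left(D \right)} = - \frac{18}{5}$ ($s{\left(D \right)} = -4 + \frac{2}{5} = - \frac{18}{5}$)
$H{\left(E{\left(0 \right)},2 \right)} \left(s{\left(-4 \right)} + 0\right) 0 = \left(4 - 2\right) \left(- \frac{18}{5} + 0\right) 0 = \left(4 - 2\right) \left(- \frac{18}{5}\right) 0 = 2 \left(- \frac{18}{5}\right) 0 = \left(- \frac{36}{5}\right) 0 = 0$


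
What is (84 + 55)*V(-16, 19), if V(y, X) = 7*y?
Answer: -15568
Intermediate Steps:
(84 + 55)*V(-16, 19) = (84 + 55)*(7*(-16)) = 139*(-112) = -15568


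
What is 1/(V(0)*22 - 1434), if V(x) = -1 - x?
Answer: -1/1456 ≈ -0.00068681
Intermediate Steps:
1/(V(0)*22 - 1434) = 1/((-1 - 1*0)*22 - 1434) = 1/((-1 + 0)*22 - 1434) = 1/(-1*22 - 1434) = 1/(-22 - 1434) = 1/(-1456) = -1/1456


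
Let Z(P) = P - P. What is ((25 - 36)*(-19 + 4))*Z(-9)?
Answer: 0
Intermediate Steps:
Z(P) = 0
((25 - 36)*(-19 + 4))*Z(-9) = ((25 - 36)*(-19 + 4))*0 = -11*(-15)*0 = 165*0 = 0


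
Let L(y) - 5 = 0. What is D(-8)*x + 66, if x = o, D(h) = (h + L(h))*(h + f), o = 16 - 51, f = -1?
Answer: -879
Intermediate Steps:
L(y) = 5 (L(y) = 5 + 0 = 5)
o = -35
D(h) = (-1 + h)*(5 + h) (D(h) = (h + 5)*(h - 1) = (5 + h)*(-1 + h) = (-1 + h)*(5 + h))
x = -35
D(-8)*x + 66 = (-5 + (-8)² + 4*(-8))*(-35) + 66 = (-5 + 64 - 32)*(-35) + 66 = 27*(-35) + 66 = -945 + 66 = -879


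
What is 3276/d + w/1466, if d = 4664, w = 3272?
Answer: 2507903/854678 ≈ 2.9343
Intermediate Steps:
3276/d + w/1466 = 3276/4664 + 3272/1466 = 3276*(1/4664) + 3272*(1/1466) = 819/1166 + 1636/733 = 2507903/854678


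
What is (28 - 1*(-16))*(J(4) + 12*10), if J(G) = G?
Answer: 5456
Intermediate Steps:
(28 - 1*(-16))*(J(4) + 12*10) = (28 - 1*(-16))*(4 + 12*10) = (28 + 16)*(4 + 120) = 44*124 = 5456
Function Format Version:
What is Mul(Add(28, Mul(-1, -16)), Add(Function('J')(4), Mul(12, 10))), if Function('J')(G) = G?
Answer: 5456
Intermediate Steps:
Mul(Add(28, Mul(-1, -16)), Add(Function('J')(4), Mul(12, 10))) = Mul(Add(28, Mul(-1, -16)), Add(4, Mul(12, 10))) = Mul(Add(28, 16), Add(4, 120)) = Mul(44, 124) = 5456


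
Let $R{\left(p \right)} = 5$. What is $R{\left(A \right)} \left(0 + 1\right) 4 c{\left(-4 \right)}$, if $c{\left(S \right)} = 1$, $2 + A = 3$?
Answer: $20$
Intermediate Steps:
$A = 1$ ($A = -2 + 3 = 1$)
$R{\left(A \right)} \left(0 + 1\right) 4 c{\left(-4 \right)} = 5 \left(0 + 1\right) 4 \cdot 1 = 5 \cdot 1 \cdot 4 \cdot 1 = 5 \cdot 4 \cdot 1 = 20 \cdot 1 = 20$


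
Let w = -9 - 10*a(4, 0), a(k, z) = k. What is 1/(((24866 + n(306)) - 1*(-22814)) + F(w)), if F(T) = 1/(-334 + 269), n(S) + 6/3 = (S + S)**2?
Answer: 65/27444429 ≈ 2.3684e-6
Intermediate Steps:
n(S) = -2 + 4*S**2 (n(S) = -2 + (S + S)**2 = -2 + (2*S)**2 = -2 + 4*S**2)
w = -49 (w = -9 - 10*4 = -9 - 40 = -49)
F(T) = -1/65 (F(T) = 1/(-65) = -1/65)
1/(((24866 + n(306)) - 1*(-22814)) + F(w)) = 1/(((24866 + (-2 + 4*306**2)) - 1*(-22814)) - 1/65) = 1/(((24866 + (-2 + 4*93636)) + 22814) - 1/65) = 1/(((24866 + (-2 + 374544)) + 22814) - 1/65) = 1/(((24866 + 374542) + 22814) - 1/65) = 1/((399408 + 22814) - 1/65) = 1/(422222 - 1/65) = 1/(27444429/65) = 65/27444429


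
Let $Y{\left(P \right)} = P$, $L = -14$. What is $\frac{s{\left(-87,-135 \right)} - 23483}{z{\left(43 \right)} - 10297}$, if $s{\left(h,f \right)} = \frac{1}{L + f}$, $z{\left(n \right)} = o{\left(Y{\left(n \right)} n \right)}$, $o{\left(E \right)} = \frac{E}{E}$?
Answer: $\frac{39761}{17433} \approx 2.2808$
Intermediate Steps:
$o{\left(E \right)} = 1$
$z{\left(n \right)} = 1$
$s{\left(h,f \right)} = \frac{1}{-14 + f}$
$\frac{s{\left(-87,-135 \right)} - 23483}{z{\left(43 \right)} - 10297} = \frac{\frac{1}{-14 - 135} - 23483}{1 - 10297} = \frac{\frac{1}{-149} - 23483}{-10296} = \left(- \frac{1}{149} - 23483\right) \left(- \frac{1}{10296}\right) = \left(- \frac{3498968}{149}\right) \left(- \frac{1}{10296}\right) = \frac{39761}{17433}$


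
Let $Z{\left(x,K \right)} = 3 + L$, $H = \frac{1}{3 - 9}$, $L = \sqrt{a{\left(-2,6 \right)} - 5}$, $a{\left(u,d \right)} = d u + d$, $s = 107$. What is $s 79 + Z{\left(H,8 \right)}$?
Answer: $8456 + i \sqrt{11} \approx 8456.0 + 3.3166 i$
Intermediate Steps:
$a{\left(u,d \right)} = d + d u$
$L = i \sqrt{11}$ ($L = \sqrt{6 \left(1 - 2\right) - 5} = \sqrt{6 \left(-1\right) - 5} = \sqrt{-6 - 5} = \sqrt{-11} = i \sqrt{11} \approx 3.3166 i$)
$H = - \frac{1}{6}$ ($H = \frac{1}{-6} = - \frac{1}{6} \approx -0.16667$)
$Z{\left(x,K \right)} = 3 + i \sqrt{11}$
$s 79 + Z{\left(H,8 \right)} = 107 \cdot 79 + \left(3 + i \sqrt{11}\right) = 8453 + \left(3 + i \sqrt{11}\right) = 8456 + i \sqrt{11}$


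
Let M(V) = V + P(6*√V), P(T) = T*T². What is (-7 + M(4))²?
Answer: 2975625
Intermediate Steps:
P(T) = T³
M(V) = V + 216*V^(3/2) (M(V) = V + (6*√V)³ = V + 216*V^(3/2))
(-7 + M(4))² = (-7 + (4 + 216*4^(3/2)))² = (-7 + (4 + 216*8))² = (-7 + (4 + 1728))² = (-7 + 1732)² = 1725² = 2975625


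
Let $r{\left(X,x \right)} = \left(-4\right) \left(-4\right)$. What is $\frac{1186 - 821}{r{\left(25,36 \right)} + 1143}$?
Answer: $\frac{365}{1159} \approx 0.31493$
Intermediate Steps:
$r{\left(X,x \right)} = 16$
$\frac{1186 - 821}{r{\left(25,36 \right)} + 1143} = \frac{1186 - 821}{16 + 1143} = \frac{365}{1159}$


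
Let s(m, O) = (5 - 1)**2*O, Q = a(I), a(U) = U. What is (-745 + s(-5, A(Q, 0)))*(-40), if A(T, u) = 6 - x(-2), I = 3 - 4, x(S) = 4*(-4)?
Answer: 15720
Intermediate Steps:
x(S) = -16
I = -1
Q = -1
A(T, u) = 22 (A(T, u) = 6 - 1*(-16) = 6 + 16 = 22)
s(m, O) = 16*O (s(m, O) = 4**2*O = 16*O)
(-745 + s(-5, A(Q, 0)))*(-40) = (-745 + 16*22)*(-40) = (-745 + 352)*(-40) = -393*(-40) = 15720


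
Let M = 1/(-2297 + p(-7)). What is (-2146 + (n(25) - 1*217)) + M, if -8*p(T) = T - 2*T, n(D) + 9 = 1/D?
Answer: -1090093717/459575 ≈ -2372.0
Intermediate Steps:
n(D) = -9 + 1/D
p(T) = T/8 (p(T) = -(T - 2*T)/8 = -(-1)*T/8 = T/8)
M = -8/18383 (M = 1/(-2297 + (⅛)*(-7)) = 1/(-2297 - 7/8) = 1/(-18383/8) = -8/18383 ≈ -0.00043518)
(-2146 + (n(25) - 1*217)) + M = (-2146 + ((-9 + 1/25) - 1*217)) - 8/18383 = (-2146 + ((-9 + 1/25) - 217)) - 8/18383 = (-2146 + (-224/25 - 217)) - 8/18383 = (-2146 - 5649/25) - 8/18383 = -59299/25 - 8/18383 = -1090093717/459575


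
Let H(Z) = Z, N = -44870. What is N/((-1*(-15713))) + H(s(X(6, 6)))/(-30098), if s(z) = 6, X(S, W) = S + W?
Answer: -675295769/236464937 ≈ -2.8558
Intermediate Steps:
N/((-1*(-15713))) + H(s(X(6, 6)))/(-30098) = -44870/((-1*(-15713))) + 6/(-30098) = -44870/15713 + 6*(-1/30098) = -44870*1/15713 - 3/15049 = -44870/15713 - 3/15049 = -675295769/236464937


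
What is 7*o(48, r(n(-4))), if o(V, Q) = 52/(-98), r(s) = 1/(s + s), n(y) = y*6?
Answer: -26/7 ≈ -3.7143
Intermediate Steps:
n(y) = 6*y
r(s) = 1/(2*s)
o(V, Q) = -26/49 (o(V, Q) = 52*(-1/98) = -26/49)
7*o(48, r(n(-4))) = 7*(-26/49) = -26/7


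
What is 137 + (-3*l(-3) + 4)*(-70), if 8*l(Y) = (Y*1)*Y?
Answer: 373/4 ≈ 93.250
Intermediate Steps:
l(Y) = Y²/8 (l(Y) = ((Y*1)*Y)/8 = (Y*Y)/8 = Y²/8)
137 + (-3*l(-3) + 4)*(-70) = 137 + (-3*(-3)²/8 + 4)*(-70) = 137 + (-3*9/8 + 4)*(-70) = 137 + (-27/8 + 4)*(-70) = 137 + (5/8)*(-70) = 137 - 175/4 = 373/4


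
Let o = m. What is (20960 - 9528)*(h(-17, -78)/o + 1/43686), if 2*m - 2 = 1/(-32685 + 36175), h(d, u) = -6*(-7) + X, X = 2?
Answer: 25563574012172/50828661 ≈ 5.0294e+5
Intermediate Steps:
h(d, u) = 44 (h(d, u) = -6*(-7) + 2 = 42 + 2 = 44)
m = 6981/6980 (m = 1 + 1/(2*(-32685 + 36175)) = 1 + (½)/3490 = 1 + (½)*(1/3490) = 1 + 1/6980 = 6981/6980 ≈ 1.0001)
o = 6981/6980 ≈ 1.0001
(20960 - 9528)*(h(-17, -78)/o + 1/43686) = (20960 - 9528)*(44/(6981/6980) + 1/43686) = 11432*(44*(6980/6981) + 1/43686) = 11432*(307120/6981 + 1/43686) = 11432*(4472283767/101657322) = 25563574012172/50828661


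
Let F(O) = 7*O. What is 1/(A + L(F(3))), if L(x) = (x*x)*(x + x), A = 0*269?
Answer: 1/18522 ≈ 5.3990e-5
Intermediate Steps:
A = 0
L(x) = 2*x³ (L(x) = x²*(2*x) = 2*x³)
1/(A + L(F(3))) = 1/(0 + 2*(7*3)³) = 1/(0 + 2*21³) = 1/(0 + 2*9261) = 1/(0 + 18522) = 1/18522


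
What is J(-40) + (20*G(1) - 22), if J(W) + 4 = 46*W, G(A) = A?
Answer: -1846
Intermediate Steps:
J(W) = -4 + 46*W
J(-40) + (20*G(1) - 22) = (-4 + 46*(-40)) + (20*1 - 22) = (-4 - 1840) + (20 - 22) = -1844 - 2 = -1846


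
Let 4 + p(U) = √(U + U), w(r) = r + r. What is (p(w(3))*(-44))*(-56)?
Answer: -9856 + 4928*√3 ≈ -1320.5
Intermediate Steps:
w(r) = 2*r
p(U) = -4 + √2*√U (p(U) = -4 + √(U + U) = -4 + √(2*U) = -4 + √2*√U)
(p(w(3))*(-44))*(-56) = ((-4 + √2*√(2*3))*(-44))*(-56) = ((-4 + √2*√6)*(-44))*(-56) = ((-4 + 2*√3)*(-44))*(-56) = (176 - 88*√3)*(-56) = -9856 + 4928*√3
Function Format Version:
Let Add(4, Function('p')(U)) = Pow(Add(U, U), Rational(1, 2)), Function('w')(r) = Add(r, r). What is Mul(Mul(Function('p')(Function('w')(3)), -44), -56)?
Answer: Add(-9856, Mul(4928, Pow(3, Rational(1, 2)))) ≈ -1320.5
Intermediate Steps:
Function('w')(r) = Mul(2, r)
Function('p')(U) = Add(-4, Mul(Pow(2, Rational(1, 2)), Pow(U, Rational(1, 2)))) (Function('p')(U) = Add(-4, Pow(Add(U, U), Rational(1, 2))) = Add(-4, Pow(Mul(2, U), Rational(1, 2))) = Add(-4, Mul(Pow(2, Rational(1, 2)), Pow(U, Rational(1, 2)))))
Mul(Mul(Function('p')(Function('w')(3)), -44), -56) = Mul(Mul(Add(-4, Mul(Pow(2, Rational(1, 2)), Pow(Mul(2, 3), Rational(1, 2)))), -44), -56) = Mul(Mul(Add(-4, Mul(Pow(2, Rational(1, 2)), Pow(6, Rational(1, 2)))), -44), -56) = Mul(Mul(Add(-4, Mul(2, Pow(3, Rational(1, 2)))), -44), -56) = Mul(Add(176, Mul(-88, Pow(3, Rational(1, 2)))), -56) = Add(-9856, Mul(4928, Pow(3, Rational(1, 2))))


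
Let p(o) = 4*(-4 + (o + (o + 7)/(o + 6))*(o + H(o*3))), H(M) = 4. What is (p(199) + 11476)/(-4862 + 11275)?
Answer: 3240192/119515 ≈ 27.111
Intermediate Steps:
p(o) = -16 + 4*(4 + o)*(o + (7 + o)/(6 + o)) (p(o) = 4*(-4 + (o + (o + 7)/(o + 6))*(o + 4)) = 4*(-4 + (o + (7 + o)/(6 + o))*(4 + o)) = 4*(-4 + (4 + o)*(o + (7 + o)/(6 + o))) = -16 + 4*(4 + o)*(o + (7 + o)/(6 + o)))
(p(199) + 11476)/(-4862 + 11275) = (4*(4 + 199³ + 11*199² + 31*199)/(6 + 199) + 11476)/(-4862 + 11275) = (4*(4 + 7880599 + 11*39601 + 6169)/205 + 11476)/6413 = (4*(1/205)*(4 + 7880599 + 435611 + 6169) + 11476)*(1/6413) = (4*(1/205)*8322383 + 11476)*(1/6413) = (33289532/205 + 11476)*(1/6413) = (35642112/205)*(1/6413) = 3240192/119515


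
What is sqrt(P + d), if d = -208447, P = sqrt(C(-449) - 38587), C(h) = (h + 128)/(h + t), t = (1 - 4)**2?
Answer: sqrt(-2522208700 + 55*I*sqrt(1867575490))/110 ≈ 0.21512 + 456.56*I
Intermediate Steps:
t = 9 (t = (-3)**2 = 9)
C(h) = (128 + h)/(9 + h) (C(h) = (h + 128)/(h + 9) = (128 + h)/(9 + h))
P = I*sqrt(1867575490)/220 (P = sqrt((128 - 449)/(9 - 449) - 38587) = sqrt(-321/(-440) - 38587) = sqrt(-1/440*(-321) - 38587) = sqrt(321/440 - 38587) = sqrt(-16977959/440) = I*sqrt(1867575490)/220 ≈ 196.43*I)
sqrt(P + d) = sqrt(I*sqrt(1867575490)/220 - 208447) = sqrt(-208447 + I*sqrt(1867575490)/220)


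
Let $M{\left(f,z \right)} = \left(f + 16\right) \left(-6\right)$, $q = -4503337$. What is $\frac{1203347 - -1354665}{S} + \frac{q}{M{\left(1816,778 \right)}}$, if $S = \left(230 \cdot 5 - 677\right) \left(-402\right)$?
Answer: $\frac{138028974883}{348347472} \approx 396.24$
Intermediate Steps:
$S = -190146$ ($S = \left(1150 - 677\right) \left(-402\right) = 473 \left(-402\right) = -190146$)
$M{\left(f,z \right)} = -96 - 6 f$ ($M{\left(f,z \right)} = \left(16 + f\right) \left(-6\right) = -96 - 6 f$)
$\frac{1203347 - -1354665}{S} + \frac{q}{M{\left(1816,778 \right)}} = \frac{1203347 - -1354665}{-190146} - \frac{4503337}{-96 - 10896} = \left(1203347 + 1354665\right) \left(- \frac{1}{190146}\right) - \frac{4503337}{-96 - 10896} = 2558012 \left(- \frac{1}{190146}\right) - \frac{4503337}{-10992} = - \frac{1279006}{95073} - - \frac{4503337}{10992} = - \frac{1279006}{95073} + \frac{4503337}{10992} = \frac{138028974883}{348347472}$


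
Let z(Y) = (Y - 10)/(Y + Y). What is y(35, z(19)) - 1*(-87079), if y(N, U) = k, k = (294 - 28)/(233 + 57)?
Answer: 12626588/145 ≈ 87080.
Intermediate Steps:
k = 133/145 (k = 266/290 = 266*(1/290) = 133/145 ≈ 0.91724)
z(Y) = (-10 + Y)/(2*Y) (z(Y) = (-10 + Y)/((2*Y)) = (-10 + Y)*(1/(2*Y)) = (-10 + Y)/(2*Y))
y(N, U) = 133/145
y(35, z(19)) - 1*(-87079) = 133/145 - 1*(-87079) = 133/145 + 87079 = 12626588/145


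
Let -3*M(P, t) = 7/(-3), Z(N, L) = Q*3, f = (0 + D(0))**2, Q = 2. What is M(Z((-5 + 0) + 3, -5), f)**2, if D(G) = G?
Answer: 49/81 ≈ 0.60494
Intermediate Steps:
f = 0 (f = (0 + 0)**2 = 0**2 = 0)
Z(N, L) = 6 (Z(N, L) = 2*3 = 6)
M(P, t) = 7/9 (M(P, t) = -7/(3*(-3)) = -7*(-1)/(3*3) = -1/3*(-7/3) = 7/9)
M(Z((-5 + 0) + 3, -5), f)**2 = (7/9)**2 = 49/81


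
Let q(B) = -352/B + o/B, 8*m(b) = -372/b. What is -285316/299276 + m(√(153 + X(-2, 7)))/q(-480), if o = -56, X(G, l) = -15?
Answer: -71329/74819 - 155*√138/391 ≈ -5.6102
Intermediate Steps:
m(b) = -93/(2*b) (m(b) = (-372/b)/8 = -93/(2*b))
q(B) = -408/B (q(B) = -352/B - 56/B = -408/B)
-285316/299276 + m(√(153 + X(-2, 7)))/q(-480) = -285316/299276 + (-93/(2*√(153 - 15)))/((-408/(-480))) = -285316*1/299276 + (-93*√138/138/2)/((-408*(-1/480))) = -71329/74819 + (-31*√138/92)/(17/20) = -71329/74819 - 31*√138/92*(20/17) = -71329/74819 - 155*√138/391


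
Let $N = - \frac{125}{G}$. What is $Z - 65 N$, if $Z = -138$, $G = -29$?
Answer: $- \frac{12127}{29} \approx -418.17$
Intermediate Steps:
$N = \frac{125}{29}$ ($N = - \frac{125}{-29} = \left(-125\right) \left(- \frac{1}{29}\right) = \frac{125}{29} \approx 4.3103$)
$Z - 65 N = -138 - \frac{8125}{29} = - \frac{12127}{29}$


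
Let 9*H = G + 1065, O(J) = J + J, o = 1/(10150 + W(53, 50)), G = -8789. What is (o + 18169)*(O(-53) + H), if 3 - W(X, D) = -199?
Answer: -272034312257/15528 ≈ -1.7519e+7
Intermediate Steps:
W(X, D) = 202 (W(X, D) = 3 - 1*(-199) = 3 + 199 = 202)
o = 1/10352 (o = 1/(10150 + 202) = 1/10352 ≈ 9.6600e-5)
O(J) = 2*J
H = -7724/9 (H = (-8789 + 1065)/9 = (⅑)*(-7724) = -7724/9 ≈ -858.22)
(o + 18169)*(O(-53) + H) = (1/10352 + 18169)*(2*(-53) - 7724/9) = 188085489*(-106 - 7724/9)/10352 = (188085489/10352)*(-8678/9) = -272034312257/15528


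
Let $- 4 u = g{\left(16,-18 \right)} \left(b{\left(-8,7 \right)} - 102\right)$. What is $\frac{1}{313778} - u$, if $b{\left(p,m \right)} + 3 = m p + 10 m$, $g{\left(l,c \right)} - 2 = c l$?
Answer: $\frac{1020798279}{156889} \approx 6506.5$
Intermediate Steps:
$g{\left(l,c \right)} = 2 + c l$
$b{\left(p,m \right)} = -3 + 10 m + m p$ ($b{\left(p,m \right)} = -3 + \left(m p + 10 m\right) = -3 + \left(10 m + m p\right) = -3 + 10 m + m p$)
$u = - \frac{13013}{2}$ ($u = - \frac{\left(2 - 288\right) \left(\left(-3 + 10 \cdot 7 + 7 \left(-8\right)\right) - 102\right)}{4} = - \frac{\left(2 - 288\right) \left(\left(-3 + 70 - 56\right) - 102\right)}{4} = - \frac{\left(-286\right) \left(11 - 102\right)}{4} = - \frac{\left(-286\right) \left(-91\right)}{4} = \left(- \frac{1}{4}\right) 26026 = - \frac{13013}{2} \approx -6506.5$)
$\frac{1}{313778} - u = \frac{1}{313778} - - \frac{13013}{2} = \frac{1}{313778} + \frac{13013}{2} = \frac{1020798279}{156889}$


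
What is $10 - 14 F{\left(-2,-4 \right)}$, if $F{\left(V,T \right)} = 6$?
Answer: $-74$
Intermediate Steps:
$10 - 14 F{\left(-2,-4 \right)} = 10 - 84 = -74$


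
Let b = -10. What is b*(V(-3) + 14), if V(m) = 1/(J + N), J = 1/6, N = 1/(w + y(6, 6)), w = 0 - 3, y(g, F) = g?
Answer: -160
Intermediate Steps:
w = -3
N = 1/3 (N = 1/(-3 + 6) = 1/3 ≈ 0.33333)
J = 1/6 ≈ 0.16667
V(m) = 2 (V(m) = 1/(1/6 + 1/3) = 1/(1/2) = 2)
b*(V(-3) + 14) = -10*(2 + 14) = -10*16 = -160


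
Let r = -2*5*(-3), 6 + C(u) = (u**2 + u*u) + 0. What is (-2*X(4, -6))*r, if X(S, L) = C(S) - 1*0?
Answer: -1560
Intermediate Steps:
C(u) = -6 + 2*u**2 (C(u) = -6 + ((u**2 + u*u) + 0) = -6 + ((u**2 + u**2) + 0) = -6 + (2*u**2 + 0) = -6 + 2*u**2)
X(S, L) = -6 + 2*S**2 (X(S, L) = (-6 + 2*S**2) - 1*0 = (-6 + 2*S**2) + 0 = -6 + 2*S**2)
r = 30 (r = -10*(-3) = 30)
(-2*X(4, -6))*r = -2*(-6 + 2*4**2)*30 = -2*(-6 + 2*16)*30 = -2*(-6 + 32)*30 = -2*26*30 = -52*30 = -1560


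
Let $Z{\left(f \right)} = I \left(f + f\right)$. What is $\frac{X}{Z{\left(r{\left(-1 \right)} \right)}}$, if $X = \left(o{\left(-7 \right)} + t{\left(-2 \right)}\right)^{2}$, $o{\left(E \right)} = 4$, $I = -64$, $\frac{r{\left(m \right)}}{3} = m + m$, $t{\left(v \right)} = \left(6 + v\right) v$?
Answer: $\frac{1}{48} \approx 0.020833$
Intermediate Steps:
$t{\left(v \right)} = v \left(6 + v\right)$
$r{\left(m \right)} = 6 m$ ($r{\left(m \right)} = 3 \left(m + m\right) = 3 \cdot 2 m = 6 m$)
$X = 16$ ($X = \left(4 - 2 \left(6 - 2\right)\right)^{2} = \left(4 - 8\right)^{2} = \left(-4\right)^{2} = 16$)
$Z{\left(f \right)} = - 128 f$ ($Z{\left(f \right)} = - 64 \left(f + f\right) = - 64 \cdot 2 f = - 128 f$)
$\frac{X}{Z{\left(r{\left(-1 \right)} \right)}} = \frac{16}{\left(-128\right) 6 \left(-1\right)} = \frac{16}{\left(-128\right) \left(-6\right)} = \frac{16}{768} = 16 \cdot \frac{1}{768} = \frac{1}{48}$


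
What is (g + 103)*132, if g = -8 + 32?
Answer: 16764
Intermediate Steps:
g = 24
(g + 103)*132 = (24 + 103)*132 = 127*132 = 16764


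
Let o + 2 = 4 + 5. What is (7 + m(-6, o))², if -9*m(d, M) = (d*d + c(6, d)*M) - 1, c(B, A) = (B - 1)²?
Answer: 2401/9 ≈ 266.78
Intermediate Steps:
o = 7 (o = -2 + (4 + 5) = -2 + 9 = 7)
c(B, A) = (-1 + B)²
m(d, M) = ⅑ - 25*M/9 - d²/9 (m(d, M) = -((d*d + (-1 + 6)²*M) - 1)/9 = -((d² + 5²*M) - 1)/9 = -((d² + 25*M) - 1)/9 = -(-1 + d² + 25*M)/9 = ⅑ - 25*M/9 - d²/9)
(7 + m(-6, o))² = (7 + (⅑ - 25/9*7 - ⅑*(-6)²))² = (7 + (⅑ - 175/9 - ⅑*36))² = (7 + (⅑ - 175/9 - 4))² = (7 - 70/3)² = (-49/3)² = 2401/9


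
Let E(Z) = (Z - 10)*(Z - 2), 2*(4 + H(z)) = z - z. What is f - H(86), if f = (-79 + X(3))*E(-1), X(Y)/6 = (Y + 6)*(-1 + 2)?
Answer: -821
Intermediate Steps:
X(Y) = 36 + 6*Y (X(Y) = 6*((Y + 6)*(-1 + 2)) = 6*((6 + Y)*1) = 6*(6 + Y) = 36 + 6*Y)
H(z) = -4 (H(z) = -4 + (z - z)/2 = -4 + (½)*0 = -4 + 0 = -4)
E(Z) = (-10 + Z)*(-2 + Z)
f = -825 (f = (-79 + (36 + 6*3))*(20 + (-1)² - 12*(-1)) = (-79 + (36 + 18))*(20 + 1 + 12) = (-79 + 54)*33 = -25*33 = -825)
f - H(86) = -825 - 1*(-4) = -825 + 4 = -821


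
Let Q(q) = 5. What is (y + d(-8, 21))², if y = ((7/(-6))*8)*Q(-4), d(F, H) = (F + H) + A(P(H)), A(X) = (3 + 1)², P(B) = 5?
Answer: 2809/9 ≈ 312.11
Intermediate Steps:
A(X) = 16 (A(X) = 4² = 16)
d(F, H) = 16 + F + H (d(F, H) = (F + H) + 16 = 16 + F + H)
y = -140/3 (y = ((7/(-6))*8)*5 = ((7*(-⅙))*8)*5 = -7/6*8*5 = -28/3*5 = -140/3 ≈ -46.667)
(y + d(-8, 21))² = (-140/3 + (16 - 8 + 21))² = (-140/3 + 29)² = (-53/3)² = 2809/9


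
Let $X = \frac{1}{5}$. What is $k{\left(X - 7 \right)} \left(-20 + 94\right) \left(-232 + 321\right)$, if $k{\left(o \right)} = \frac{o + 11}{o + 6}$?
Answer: $- \frac{69153}{2} \approx -34577.0$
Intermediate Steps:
$X = \frac{1}{5} \approx 0.2$
$k{\left(o \right)} = \frac{11 + o}{6 + o}$
$k{\left(X - 7 \right)} \left(-20 + 94\right) \left(-232 + 321\right) = \frac{11 + \left(\frac{1}{5} - 7\right)}{6 + \left(\frac{1}{5} - 7\right)} \left(-20 + 94\right) \left(-232 + 321\right) = \frac{11 + \left(\frac{1}{5} - 7\right)}{6 + \left(\frac{1}{5} - 7\right)} 74 \cdot 89 = \frac{11 - \frac{34}{5}}{6 - \frac{34}{5}} \cdot 6586 = \frac{1}{- \frac{4}{5}} \cdot \frac{21}{5} \cdot 6586 = \left(- \frac{5}{4}\right) \frac{21}{5} \cdot 6586 = \left(- \frac{21}{4}\right) 6586 = - \frac{69153}{2}$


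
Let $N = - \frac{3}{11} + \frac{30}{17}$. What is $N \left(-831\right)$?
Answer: $- \frac{231849}{187} \approx -1239.8$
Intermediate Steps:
$N = \frac{279}{187}$ ($N = \left(-3\right) \frac{1}{11} + 30 \cdot \frac{1}{17} = - \frac{3}{11} + \frac{30}{17} = \frac{279}{187} \approx 1.492$)
$N \left(-831\right) = \frac{279}{187} \left(-831\right) = - \frac{231849}{187}$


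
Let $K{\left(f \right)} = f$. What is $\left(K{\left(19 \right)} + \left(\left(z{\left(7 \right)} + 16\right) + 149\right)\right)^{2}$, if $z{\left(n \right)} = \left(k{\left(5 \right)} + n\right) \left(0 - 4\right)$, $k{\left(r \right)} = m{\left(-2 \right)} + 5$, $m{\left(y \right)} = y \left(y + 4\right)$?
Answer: $23104$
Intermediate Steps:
$m{\left(y \right)} = y \left(4 + y\right)$
$k{\left(r \right)} = 1$ ($k{\left(r \right)} = - 2 \left(4 - 2\right) + 5 = \left(-2\right) 2 + 5 = -4 + 5 = 1$)
$z{\left(n \right)} = -4 - 4 n$ ($z{\left(n \right)} = \left(1 + n\right) \left(0 - 4\right) = \left(1 + n\right) \left(-4\right) = -4 - 4 n$)
$\left(K{\left(19 \right)} + \left(\left(z{\left(7 \right)} + 16\right) + 149\right)\right)^{2} = \left(19 + \left(\left(\left(-4 - 28\right) + 16\right) + 149\right)\right)^{2} = \left(19 + \left(\left(-32 + 16\right) + 149\right)\right)^{2} = \left(19 + \left(-16 + 149\right)\right)^{2} = \left(19 + 133\right)^{2} = 152^{2} = 23104$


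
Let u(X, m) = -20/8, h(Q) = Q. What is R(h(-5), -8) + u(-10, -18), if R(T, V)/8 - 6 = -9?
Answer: -53/2 ≈ -26.500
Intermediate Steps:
R(T, V) = -24 (R(T, V) = 48 + 8*(-9) = 48 - 72 = -24)
u(X, m) = -5/2 (u(X, m) = -20*1/8 = -5/2)
R(h(-5), -8) + u(-10, -18) = -24 - 5/2 = -53/2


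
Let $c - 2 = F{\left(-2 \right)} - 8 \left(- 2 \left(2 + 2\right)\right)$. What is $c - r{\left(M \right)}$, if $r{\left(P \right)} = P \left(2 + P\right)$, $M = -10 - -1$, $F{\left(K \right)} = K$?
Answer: $1$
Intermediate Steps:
$M = -9$ ($M = -10 + 1 = -9$)
$c = 64$ ($c = 2 - \left(2 + 8 \left(- 2 \left(2 + 2\right)\right)\right) = 2 - \left(2 + 8 \left(\left(-2\right) 4\right)\right) = 2 - -62 = 2 + \left(-2 + 64\right) = 2 + 62 = 64$)
$c - r{\left(M \right)} = 64 - - 9 \left(2 - 9\right) = 64 - \left(-9\right) \left(-7\right) = 64 - 63 = 1$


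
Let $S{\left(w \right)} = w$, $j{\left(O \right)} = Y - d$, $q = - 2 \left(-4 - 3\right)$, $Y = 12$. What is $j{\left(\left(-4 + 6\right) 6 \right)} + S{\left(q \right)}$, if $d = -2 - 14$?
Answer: $42$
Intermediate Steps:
$d = -16$
$q = 14$ ($q = \left(-2\right) \left(-7\right) = 14$)
$j{\left(O \right)} = 28$ ($j{\left(O \right)} = 12 - -16 = 12 + 16 = 28$)
$j{\left(\left(-4 + 6\right) 6 \right)} + S{\left(q \right)} = 28 + 14 = 42$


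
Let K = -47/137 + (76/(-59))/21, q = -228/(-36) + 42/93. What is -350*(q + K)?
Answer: -1678730800/751719 ≈ -2233.2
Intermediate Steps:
q = 631/93 (q = -228*(-1/36) + 42*(1/93) = 19/3 + 14/31 = 631/93 ≈ 6.7849)
K = -68645/169743 (K = -47*1/137 + (76*(-1/59))*(1/21) = -47/137 - 76/59*1/21 = -47/137 - 76/1239 = -68645/169743 ≈ -0.40441)
-350*(q + K) = -350*(631/93 - 68645/169743) = -350*33574616/5262033 = -1678730800/751719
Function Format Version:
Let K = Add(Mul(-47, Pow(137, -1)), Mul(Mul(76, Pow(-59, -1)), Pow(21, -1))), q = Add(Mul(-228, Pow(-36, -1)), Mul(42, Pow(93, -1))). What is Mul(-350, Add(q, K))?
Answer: Rational(-1678730800, 751719) ≈ -2233.2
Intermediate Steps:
q = Rational(631, 93) (q = Add(Mul(-228, Rational(-1, 36)), Mul(42, Rational(1, 93))) = Add(Rational(19, 3), Rational(14, 31)) = Rational(631, 93) ≈ 6.7849)
K = Rational(-68645, 169743) (K = Add(Mul(-47, Rational(1, 137)), Mul(Mul(76, Rational(-1, 59)), Rational(1, 21))) = Add(Rational(-47, 137), Mul(Rational(-76, 59), Rational(1, 21))) = Add(Rational(-47, 137), Rational(-76, 1239)) = Rational(-68645, 169743) ≈ -0.40441)
Mul(-350, Add(q, K)) = Mul(-350, Add(Rational(631, 93), Rational(-68645, 169743))) = Mul(-350, Rational(33574616, 5262033)) = Rational(-1678730800, 751719)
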